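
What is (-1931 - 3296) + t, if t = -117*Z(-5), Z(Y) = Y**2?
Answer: -8152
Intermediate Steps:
t = -2925 (t = -117*(-5)**2 = -117*25 = -2925)
(-1931 - 3296) + t = (-1931 - 3296) - 2925 = -5227 - 2925 = -8152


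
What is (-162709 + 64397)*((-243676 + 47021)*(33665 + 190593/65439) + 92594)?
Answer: 4732774205482057232/7271 ≈ 6.5091e+14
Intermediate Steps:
(-162709 + 64397)*((-243676 + 47021)*(33665 + 190593/65439) + 92594) = -98312*(-196655*(33665 + 190593*(1/65439)) + 92594) = -98312*(-196655*(33665 + 21177/7271) + 92594) = -98312*(-196655*244799392/7271 + 92594) = -98312*(-48141024433760/7271 + 92594) = -98312*(-48140351182786/7271) = 4732774205482057232/7271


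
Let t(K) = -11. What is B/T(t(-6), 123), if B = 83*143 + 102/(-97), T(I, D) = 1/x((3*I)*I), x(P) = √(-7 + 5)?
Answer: 1151191*I*√2/97 ≈ 16784.0*I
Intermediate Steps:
x(P) = I*√2 (x(P) = √(-2) = I*√2)
T(I, D) = -I*√2/2 (T(I, D) = 1/(I*√2) = -I*√2/2)
B = 1151191/97 (B = 11869 + 102*(-1/97) = 11869 - 102/97 = 1151191/97 ≈ 11868.)
B/T(t(-6), 123) = 1151191/(97*((-I*√2/2))) = 1151191*(I*√2)/97 = 1151191*I*√2/97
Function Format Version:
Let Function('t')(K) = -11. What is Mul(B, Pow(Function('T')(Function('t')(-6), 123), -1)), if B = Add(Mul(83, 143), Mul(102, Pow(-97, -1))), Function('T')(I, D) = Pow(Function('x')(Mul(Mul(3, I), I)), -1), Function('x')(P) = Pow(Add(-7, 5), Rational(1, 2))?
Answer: Mul(Rational(1151191, 97), I, Pow(2, Rational(1, 2))) ≈ Mul(16784., I)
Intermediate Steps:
Function('x')(P) = Mul(I, Pow(2, Rational(1, 2))) (Function('x')(P) = Pow(-2, Rational(1, 2)) = Mul(I, Pow(2, Rational(1, 2))))
Function('T')(I, D) = Mul(Rational(-1, 2), I, Pow(2, Rational(1, 2))) (Function('T')(I, D) = Pow(Mul(I, Pow(2, Rational(1, 2))), -1) = Mul(Rational(-1, 2), I, Pow(2, Rational(1, 2))))
B = Rational(1151191, 97) (B = Add(11869, Mul(102, Rational(-1, 97))) = Add(11869, Rational(-102, 97)) = Rational(1151191, 97) ≈ 11868.)
Mul(B, Pow(Function('T')(Function('t')(-6), 123), -1)) = Mul(Rational(1151191, 97), Pow(Mul(Rational(-1, 2), I, Pow(2, Rational(1, 2))), -1)) = Mul(Rational(1151191, 97), Mul(I, Pow(2, Rational(1, 2)))) = Mul(Rational(1151191, 97), I, Pow(2, Rational(1, 2)))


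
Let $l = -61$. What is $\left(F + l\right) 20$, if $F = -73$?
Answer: $-2680$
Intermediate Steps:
$\left(F + l\right) 20 = \left(-73 - 61\right) 20 = \left(-134\right) 20 = -2680$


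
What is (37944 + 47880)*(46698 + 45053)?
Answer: 7874437824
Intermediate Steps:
(37944 + 47880)*(46698 + 45053) = 85824*91751 = 7874437824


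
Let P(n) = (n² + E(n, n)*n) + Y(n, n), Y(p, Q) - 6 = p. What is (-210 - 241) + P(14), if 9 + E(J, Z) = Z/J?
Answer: -347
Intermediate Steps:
Y(p, Q) = 6 + p
E(J, Z) = -9 + Z/J
P(n) = 6 + n² - 7*n (P(n) = (n² + (-9 + n/n)*n) + (6 + n) = (n² + (-9 + 1)*n) + (6 + n) = (n² - 8*n) + (6 + n) = 6 + n² - 7*n)
(-210 - 241) + P(14) = (-210 - 241) + (6 + 14² - 7*14) = -451 + (6 + 196 - 98) = -451 + 104 = -347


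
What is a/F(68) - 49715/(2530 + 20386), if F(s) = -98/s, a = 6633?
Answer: -5170498187/1122884 ≈ -4604.7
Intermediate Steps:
a/F(68) - 49715/(2530 + 20386) = 6633/((-98/68)) - 49715/(2530 + 20386) = 6633/((-98*1/68)) - 49715/22916 = 6633/(-49/34) - 49715*1/22916 = 6633*(-34/49) - 49715/22916 = -225522/49 - 49715/22916 = -5170498187/1122884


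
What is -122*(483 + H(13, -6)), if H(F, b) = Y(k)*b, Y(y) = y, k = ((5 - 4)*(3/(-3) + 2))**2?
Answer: -58194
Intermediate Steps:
k = 1 (k = (1*(3*(-1/3) + 2))**2 = (1*(-1 + 2))**2 = (1*1)**2 = 1**2 = 1)
H(F, b) = b (H(F, b) = 1*b = b)
-122*(483 + H(13, -6)) = -122*(483 - 6) = -122*477 = -58194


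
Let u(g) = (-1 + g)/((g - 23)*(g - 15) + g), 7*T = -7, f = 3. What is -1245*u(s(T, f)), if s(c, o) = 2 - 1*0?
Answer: -249/55 ≈ -4.5273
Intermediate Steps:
T = -1 (T = (1/7)*(-7) = -1)
s(c, o) = 2 (s(c, o) = 2 + 0 = 2)
u(g) = (-1 + g)/(g + (-23 + g)*(-15 + g)) (u(g) = (-1 + g)/((-23 + g)*(-15 + g) + g) = (-1 + g)/(g + (-23 + g)*(-15 + g)))
-1245*u(s(T, f)) = -1245*(-1 + 2)/(345 + 2**2 - 37*2) = -1245/(345 + 4 - 74) = -1245/275 = -249/55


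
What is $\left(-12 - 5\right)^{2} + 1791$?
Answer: $2080$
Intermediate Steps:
$\left(-12 - 5\right)^{2} + 1791 = \left(-17\right)^{2} + 1791 = 289 + 1791 = 2080$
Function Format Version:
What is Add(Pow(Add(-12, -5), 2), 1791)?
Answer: 2080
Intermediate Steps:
Add(Pow(Add(-12, -5), 2), 1791) = Add(Pow(-17, 2), 1791) = Add(289, 1791) = 2080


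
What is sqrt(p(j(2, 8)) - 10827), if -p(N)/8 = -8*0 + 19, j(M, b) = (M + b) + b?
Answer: I*sqrt(10979) ≈ 104.78*I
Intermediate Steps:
j(M, b) = M + 2*b
p(N) = -152 (p(N) = -8*(-8*0 + 19) = -8*(0 + 19) = -8*19 = -152)
sqrt(p(j(2, 8)) - 10827) = sqrt(-152 - 10827) = sqrt(-10979) = I*sqrt(10979)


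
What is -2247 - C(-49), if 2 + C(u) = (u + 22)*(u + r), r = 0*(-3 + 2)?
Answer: -3568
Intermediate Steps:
r = 0 (r = 0*(-1) = 0)
C(u) = -2 + u*(22 + u) (C(u) = -2 + (u + 22)*(u + 0) = -2 + (22 + u)*u = -2 + u*(22 + u))
-2247 - C(-49) = -2247 - (-2 + (-49)² + 22*(-49)) = -2247 - (-2 + 2401 - 1078) = -2247 - 1*1321 = -2247 - 1321 = -3568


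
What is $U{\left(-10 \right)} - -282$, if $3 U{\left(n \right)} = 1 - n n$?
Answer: $249$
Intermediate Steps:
$U{\left(n \right)} = \frac{1}{3} - \frac{n^{2}}{3}$ ($U{\left(n \right)} = \frac{1 - n n}{3} = \frac{1 - n^{2}}{3} = \frac{1}{3} - \frac{n^{2}}{3}$)
$U{\left(-10 \right)} - -282 = \left(\frac{1}{3} - \frac{\left(-10\right)^{2}}{3}\right) - -282 = \left(\frac{1}{3} - \frac{100}{3}\right) + 282 = -33 + 282 = 249$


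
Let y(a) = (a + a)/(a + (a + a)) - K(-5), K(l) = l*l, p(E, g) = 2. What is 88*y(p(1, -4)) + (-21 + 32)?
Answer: -6391/3 ≈ -2130.3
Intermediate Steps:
K(l) = l**2
y(a) = -73/3 (y(a) = (a + a)/(a + (a + a)) - 1*(-5)**2 = (2*a)/(a + 2*a) - 1*25 = (2*a)/((3*a)) - 25 = (2*a)*(1/(3*a)) - 25 = 2/3 - 25 = -73/3)
88*y(p(1, -4)) + (-21 + 32) = 88*(-73/3) + (-21 + 32) = -6424/3 + 11 = -6391/3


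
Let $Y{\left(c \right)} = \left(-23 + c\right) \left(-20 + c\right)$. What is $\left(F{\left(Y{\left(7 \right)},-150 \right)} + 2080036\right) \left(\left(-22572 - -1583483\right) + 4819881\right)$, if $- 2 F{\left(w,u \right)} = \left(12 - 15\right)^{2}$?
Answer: $13272248354948$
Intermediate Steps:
$F{\left(w,u \right)} = - \frac{9}{2}$ ($F{\left(w,u \right)} = - \frac{\left(12 - 15\right)^{2}}{2} = - \frac{\left(-3\right)^{2}}{2} = \left(- \frac{1}{2}\right) 9 = - \frac{9}{2}$)
$\left(F{\left(Y{\left(7 \right)},-150 \right)} + 2080036\right) \left(\left(-22572 - -1583483\right) + 4819881\right) = \left(- \frac{9}{2} + 2080036\right) \left(\left(-22572 - -1583483\right) + 4819881\right) = \frac{4160063 \left(\left(-22572 + 1583483\right) + 4819881\right)}{2} = \frac{4160063 \left(1560911 + 4819881\right)}{2} = \frac{4160063}{2} \cdot 6380792 = 13272248354948$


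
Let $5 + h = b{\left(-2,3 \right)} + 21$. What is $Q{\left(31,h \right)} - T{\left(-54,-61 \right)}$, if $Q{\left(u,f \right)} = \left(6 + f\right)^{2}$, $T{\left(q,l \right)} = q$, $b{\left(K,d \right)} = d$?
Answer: $679$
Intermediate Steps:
$h = 19$ ($h = -5 + \left(3 + 21\right) = -5 + 24 = 19$)
$Q{\left(31,h \right)} - T{\left(-54,-61 \right)} = \left(6 + 19\right)^{2} - -54 = 25^{2} + 54 = 625 + 54 = 679$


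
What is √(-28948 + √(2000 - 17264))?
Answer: 2*√(-7237 + 3*I*√106) ≈ 0.36307 + 170.14*I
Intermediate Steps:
√(-28948 + √(2000 - 17264)) = √(-28948 + √(-15264)) = √(-28948 + 12*I*√106)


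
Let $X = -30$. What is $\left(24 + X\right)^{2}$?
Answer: $36$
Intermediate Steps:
$\left(24 + X\right)^{2} = \left(24 - 30\right)^{2} = \left(-6\right)^{2} = 36$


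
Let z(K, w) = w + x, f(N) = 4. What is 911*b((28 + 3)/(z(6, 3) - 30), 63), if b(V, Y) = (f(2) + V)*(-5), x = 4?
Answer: -277855/23 ≈ -12081.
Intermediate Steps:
z(K, w) = 4 + w (z(K, w) = w + 4 = 4 + w)
b(V, Y) = -20 - 5*V (b(V, Y) = (4 + V)*(-5) = -20 - 5*V)
911*b((28 + 3)/(z(6, 3) - 30), 63) = 911*(-20 - 5*(28 + 3)/((4 + 3) - 30)) = 911*(-20 - 155/(7 - 30)) = 911*(-20 - 155/(-23)) = 911*(-20 - 155*(-1)/23) = 911*(-20 - 5*(-31/23)) = 911*(-20 + 155/23) = 911*(-305/23) = -277855/23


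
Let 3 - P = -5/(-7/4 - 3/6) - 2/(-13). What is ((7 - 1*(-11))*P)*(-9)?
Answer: -1314/13 ≈ -101.08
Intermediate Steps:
P = 73/117 (P = 3 - (-5/(-7/4 - 3/6) - 2/(-13)) = 3 - (-5/(-7*1/4 - 3*1/6) - 2*(-1/13)) = 3 - (-5/(-7/4 - 1/2) + 2/13) = 3 - (-5/(-9/4) + 2/13) = 3 - (-5*(-4/9) + 2/13) = 3 - (20/9 + 2/13) = 3 - 1*278/117 = 3 - 278/117 = 73/117 ≈ 0.62393)
((7 - 1*(-11))*P)*(-9) = ((7 - 1*(-11))*(73/117))*(-9) = ((7 + 11)*(73/117))*(-9) = (18*(73/117))*(-9) = (146/13)*(-9) = -1314/13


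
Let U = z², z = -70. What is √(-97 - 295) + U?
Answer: 4900 + 14*I*√2 ≈ 4900.0 + 19.799*I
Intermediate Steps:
U = 4900 (U = (-70)² = 4900)
√(-97 - 295) + U = √(-97 - 295) + 4900 = √(-392) + 4900 = 14*I*√2 + 4900 = 4900 + 14*I*√2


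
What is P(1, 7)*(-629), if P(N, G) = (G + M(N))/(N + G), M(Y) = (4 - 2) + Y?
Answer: -3145/4 ≈ -786.25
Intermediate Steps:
M(Y) = 2 + Y
P(N, G) = (2 + G + N)/(G + N) (P(N, G) = (G + (2 + N))/(N + G) = (2 + G + N)/(G + N))
P(1, 7)*(-629) = ((2 + 7 + 1)/(7 + 1))*(-629) = (10/8)*(-629) = ((⅛)*10)*(-629) = (5/4)*(-629) = -3145/4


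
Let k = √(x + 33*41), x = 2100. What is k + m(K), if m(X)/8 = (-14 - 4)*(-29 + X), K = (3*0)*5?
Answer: 4176 + √3453 ≈ 4234.8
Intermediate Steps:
k = √3453 (k = √(2100 + 33*41) = √(2100 + 1353) = √3453 ≈ 58.762)
K = 0 (K = 0*5 = 0)
m(X) = 4176 - 144*X (m(X) = 8*((-14 - 4)*(-29 + X)) = 8*(-18*(-29 + X)) = 8*(522 - 18*X) = 4176 - 144*X)
k + m(K) = √3453 + (4176 - 144*0) = √3453 + (4176 + 0) = √3453 + 4176 = 4176 + √3453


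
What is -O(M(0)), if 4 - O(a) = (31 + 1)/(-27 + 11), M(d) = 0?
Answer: -6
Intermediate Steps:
O(a) = 6 (O(a) = 4 - (31 + 1)/(-27 + 11) = 4 - 32/(-16) = 4 - 32*(-1)/16 = 4 - 1*(-2) = 4 + 2 = 6)
-O(M(0)) = -1*6 = -6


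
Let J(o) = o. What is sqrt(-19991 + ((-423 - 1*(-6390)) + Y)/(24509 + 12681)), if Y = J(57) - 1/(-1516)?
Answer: I*sqrt(635450549436067902)/5638004 ≈ 141.39*I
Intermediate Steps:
Y = 86413/1516 (Y = 57 - 1/(-1516) = 57 - 1*(-1/1516) = 57 + 1/1516 = 86413/1516 ≈ 57.001)
sqrt(-19991 + ((-423 - 1*(-6390)) + Y)/(24509 + 12681)) = sqrt(-19991 + ((-423 - 1*(-6390)) + 86413/1516)/(24509 + 12681)) = sqrt(-19991 + ((-423 + 6390) + 86413/1516)/37190) = sqrt(-19991 + (5967 + 86413/1516)*(1/37190)) = sqrt(-19991 + (9132385/1516)*(1/37190)) = sqrt(-19991 + 1826477/11276008) = sqrt(-225416849451/11276008) = I*sqrt(635450549436067902)/5638004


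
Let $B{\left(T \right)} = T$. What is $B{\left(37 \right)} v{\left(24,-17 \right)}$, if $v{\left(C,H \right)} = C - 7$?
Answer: $629$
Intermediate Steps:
$v{\left(C,H \right)} = -7 + C$
$B{\left(37 \right)} v{\left(24,-17 \right)} = 37 \left(-7 + 24\right) = 37 \cdot 17 = 629$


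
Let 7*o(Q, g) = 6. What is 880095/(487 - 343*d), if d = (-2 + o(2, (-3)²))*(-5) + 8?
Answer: -880095/4217 ≈ -208.70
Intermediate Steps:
o(Q, g) = 6/7 (o(Q, g) = (⅐)*6 = 6/7)
d = 96/7 (d = (-2 + 6/7)*(-5) + 8 = -8/7*(-5) + 8 = 40/7 + 8 = 96/7 ≈ 13.714)
880095/(487 - 343*d) = 880095/(487 - 343*96/7) = 880095/(487 - 4704) = 880095/(-4217) = 880095*(-1/4217) = -880095/4217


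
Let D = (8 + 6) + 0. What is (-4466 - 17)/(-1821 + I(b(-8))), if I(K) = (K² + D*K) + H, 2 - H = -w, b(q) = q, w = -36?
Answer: 4483/1903 ≈ 2.3558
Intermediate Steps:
D = 14 (D = 14 + 0 = 14)
H = -34 (H = 2 - (-1)*(-36) = 2 - 1*36 = 2 - 36 = -34)
I(K) = -34 + K² + 14*K (I(K) = (K² + 14*K) - 34 = -34 + K² + 14*K)
(-4466 - 17)/(-1821 + I(b(-8))) = (-4466 - 17)/(-1821 + (-34 + (-8)² + 14*(-8))) = -4483/(-1821 + (-34 + 64 - 112)) = -4483/(-1821 - 82) = -4483/(-1903) = -4483*(-1/1903) = 4483/1903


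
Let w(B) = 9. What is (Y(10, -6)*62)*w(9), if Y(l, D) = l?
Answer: 5580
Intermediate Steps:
(Y(10, -6)*62)*w(9) = (10*62)*9 = 620*9 = 5580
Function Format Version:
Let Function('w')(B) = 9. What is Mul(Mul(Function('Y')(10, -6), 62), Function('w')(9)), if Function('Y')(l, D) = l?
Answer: 5580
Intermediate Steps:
Mul(Mul(Function('Y')(10, -6), 62), Function('w')(9)) = Mul(Mul(10, 62), 9) = Mul(620, 9) = 5580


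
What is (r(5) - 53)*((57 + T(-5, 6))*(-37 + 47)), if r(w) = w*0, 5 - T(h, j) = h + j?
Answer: -32330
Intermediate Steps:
T(h, j) = 5 - h - j (T(h, j) = 5 - (h + j) = 5 + (-h - j) = 5 - h - j)
r(w) = 0
(r(5) - 53)*((57 + T(-5, 6))*(-37 + 47)) = (0 - 53)*((57 + (5 - 1*(-5) - 1*6))*(-37 + 47)) = -53*(57 + (5 + 5 - 6))*10 = -53*(57 + 4)*10 = -3233*10 = -53*610 = -32330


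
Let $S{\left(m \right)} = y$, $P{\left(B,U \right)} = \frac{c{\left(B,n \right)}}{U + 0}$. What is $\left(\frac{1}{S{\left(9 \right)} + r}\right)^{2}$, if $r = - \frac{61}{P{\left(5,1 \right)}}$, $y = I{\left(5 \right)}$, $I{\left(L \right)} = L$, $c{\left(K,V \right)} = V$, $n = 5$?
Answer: $\frac{25}{1296} \approx 0.01929$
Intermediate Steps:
$y = 5$
$P{\left(B,U \right)} = \frac{5}{U}$ ($P{\left(B,U \right)} = \frac{5}{U + 0} = \frac{5}{U}$)
$S{\left(m \right)} = 5$
$r = - \frac{61}{5}$ ($r = - \frac{61}{5 \cdot 1^{-1}} = - \frac{61}{5 \cdot 1} = - \frac{61}{5} \approx -12.2$)
$\left(\frac{1}{S{\left(9 \right)} + r}\right)^{2} = \left(\frac{1}{5 - \frac{61}{5}}\right)^{2} = \left(\frac{1}{- \frac{36}{5}}\right)^{2} = \left(- \frac{5}{36}\right)^{2} = \frac{25}{1296}$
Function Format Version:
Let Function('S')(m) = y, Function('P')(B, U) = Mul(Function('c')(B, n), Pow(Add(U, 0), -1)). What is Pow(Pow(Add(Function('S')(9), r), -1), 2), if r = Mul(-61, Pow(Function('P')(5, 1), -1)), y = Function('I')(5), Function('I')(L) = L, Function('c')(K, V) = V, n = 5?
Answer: Rational(25, 1296) ≈ 0.019290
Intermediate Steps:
y = 5
Function('P')(B, U) = Mul(5, Pow(U, -1)) (Function('P')(B, U) = Mul(5, Pow(Add(U, 0), -1)) = Mul(5, Pow(U, -1)))
Function('S')(m) = 5
r = Rational(-61, 5) (r = Mul(-61, Pow(Mul(5, Pow(1, -1)), -1)) = Mul(-61, Pow(Mul(5, 1), -1)) = Mul(-61, Pow(5, -1)) = Mul(-61, Rational(1, 5)) = Rational(-61, 5) ≈ -12.200)
Pow(Pow(Add(Function('S')(9), r), -1), 2) = Pow(Pow(Add(5, Rational(-61, 5)), -1), 2) = Pow(Pow(Rational(-36, 5), -1), 2) = Pow(Rational(-5, 36), 2) = Rational(25, 1296)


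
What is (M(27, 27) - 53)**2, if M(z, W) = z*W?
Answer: 456976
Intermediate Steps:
M(z, W) = W*z
(M(27, 27) - 53)**2 = (27*27 - 53)**2 = (729 - 53)**2 = 676**2 = 456976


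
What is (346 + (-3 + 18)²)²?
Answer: 326041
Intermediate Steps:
(346 + (-3 + 18)²)² = (346 + 15²)² = (346 + 225)² = 571² = 326041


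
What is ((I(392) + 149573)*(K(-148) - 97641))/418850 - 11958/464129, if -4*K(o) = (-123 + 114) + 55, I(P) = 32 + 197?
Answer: -1357906911952629/38880086330 ≈ -34926.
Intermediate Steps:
I(P) = 229
K(o) = -23/2 (K(o) = -((-123 + 114) + 55)/4 = -(-9 + 55)/4 = -1/4*46 = -23/2)
((I(392) + 149573)*(K(-148) - 97641))/418850 - 11958/464129 = ((229 + 149573)*(-23/2 - 97641))/418850 - 11958/464129 = (149802*(-195305/2))*(1/418850) - 11958*1/464129 = -14628539805*1/418850 - 11958/464129 = -2925707961/83770 - 11958/464129 = -1357906911952629/38880086330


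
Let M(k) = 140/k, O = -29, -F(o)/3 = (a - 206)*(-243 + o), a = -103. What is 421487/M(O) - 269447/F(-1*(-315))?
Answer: -203964461023/2336040 ≈ -87312.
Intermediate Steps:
F(o) = -225261 + 927*o (F(o) = -3*(-103 - 206)*(-243 + o) = -(-927)*(-243 + o) = -3*(75087 - 309*o) = -225261 + 927*o)
421487/M(O) - 269447/F(-1*(-315)) = 421487/((140/(-29))) - 269447/(-225261 + 927*(-1*(-315))) = 421487/((140*(-1/29))) - 269447/(-225261 + 927*315) = 421487/(-140/29) - 269447/(-225261 + 292005) = 421487*(-29/140) - 269447/66744 = -12223123/140 - 269447*1/66744 = -12223123/140 - 269447/66744 = -203964461023/2336040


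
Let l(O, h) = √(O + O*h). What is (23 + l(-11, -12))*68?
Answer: 2312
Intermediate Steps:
(23 + l(-11, -12))*68 = (23 + √(-11*(1 - 12)))*68 = (23 + √(-11*(-11)))*68 = (23 + √121)*68 = (23 + 11)*68 = 34*68 = 2312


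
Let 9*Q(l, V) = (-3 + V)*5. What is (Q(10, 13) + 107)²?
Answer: 1026169/81 ≈ 12669.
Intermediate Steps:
Q(l, V) = -5/3 + 5*V/9 (Q(l, V) = ((-3 + V)*5)/9 = (-15 + 5*V)/9 = -5/3 + 5*V/9)
(Q(10, 13) + 107)² = ((-5/3 + (5/9)*13) + 107)² = ((-5/3 + 65/9) + 107)² = (50/9 + 107)² = (1013/9)² = 1026169/81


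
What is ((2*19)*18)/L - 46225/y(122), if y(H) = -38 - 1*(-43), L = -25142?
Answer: -116219237/12571 ≈ -9245.0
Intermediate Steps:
y(H) = 5 (y(H) = -38 + 43 = 5)
((2*19)*18)/L - 46225/y(122) = ((2*19)*18)/(-25142) - 46225/5 = (38*18)*(-1/25142) - 46225*⅕ = 684*(-1/25142) - 9245 = -342/12571 - 9245 = -116219237/12571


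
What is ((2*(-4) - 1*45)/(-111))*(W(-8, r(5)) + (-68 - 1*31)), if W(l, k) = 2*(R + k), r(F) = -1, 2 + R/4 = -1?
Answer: -6625/111 ≈ -59.685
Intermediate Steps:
R = -12 (R = -8 + 4*(-1) = -8 - 4 = -12)
W(l, k) = -24 + 2*k (W(l, k) = 2*(-12 + k) = -24 + 2*k)
((2*(-4) - 1*45)/(-111))*(W(-8, r(5)) + (-68 - 1*31)) = ((2*(-4) - 1*45)/(-111))*((-24 + 2*(-1)) + (-68 - 1*31)) = ((-8 - 45)*(-1/111))*((-24 - 2) + (-68 - 31)) = (-53*(-1/111))*(-26 - 99) = (53/111)*(-125) = -6625/111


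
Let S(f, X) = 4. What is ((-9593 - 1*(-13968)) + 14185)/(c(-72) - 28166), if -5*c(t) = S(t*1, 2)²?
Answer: -46400/70423 ≈ -0.65888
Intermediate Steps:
c(t) = -16/5 (c(t) = -⅕*4² = -⅕*16 = -16/5)
((-9593 - 1*(-13968)) + 14185)/(c(-72) - 28166) = ((-9593 - 1*(-13968)) + 14185)/(-16/5 - 28166) = ((-9593 + 13968) + 14185)/(-140846/5) = (4375 + 14185)*(-5/140846) = 18560*(-5/140846) = -46400/70423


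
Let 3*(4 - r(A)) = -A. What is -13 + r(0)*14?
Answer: 43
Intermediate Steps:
r(A) = 4 + A/3 (r(A) = 4 - (-1)*A/3 = 4 + A/3)
-13 + r(0)*14 = -13 + (4 + (1/3)*0)*14 = -13 + (4 + 0)*14 = -13 + 4*14 = -13 + 56 = 43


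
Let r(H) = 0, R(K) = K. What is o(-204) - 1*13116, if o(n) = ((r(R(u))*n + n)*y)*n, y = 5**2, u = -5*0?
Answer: 1027284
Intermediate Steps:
u = 0
y = 25
o(n) = 25*n**2 (o(n) = ((0*n + n)*25)*n = ((0 + n)*25)*n = (n*25)*n = (25*n)*n = 25*n**2)
o(-204) - 1*13116 = 25*(-204)**2 - 1*13116 = 25*41616 - 13116 = 1040400 - 13116 = 1027284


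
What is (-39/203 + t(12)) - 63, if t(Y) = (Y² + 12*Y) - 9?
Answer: 43809/203 ≈ 215.81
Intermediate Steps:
t(Y) = -9 + Y² + 12*Y
(-39/203 + t(12)) - 63 = (-39/203 + (-9 + 12² + 12*12)) - 63 = (-39*1/203 + (-9 + 144 + 144)) - 63 = (-39/203 + 279) - 63 = 56598/203 - 63 = 43809/203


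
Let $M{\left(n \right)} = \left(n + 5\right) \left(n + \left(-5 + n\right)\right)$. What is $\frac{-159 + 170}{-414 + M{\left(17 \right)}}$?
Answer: $\frac{11}{224} \approx 0.049107$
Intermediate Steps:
$M{\left(n \right)} = \left(-5 + 2 n\right) \left(5 + n\right)$ ($M{\left(n \right)} = \left(5 + n\right) \left(-5 + 2 n\right) = \left(-5 + 2 n\right) \left(5 + n\right)$)
$\frac{-159 + 170}{-414 + M{\left(17 \right)}} = \frac{-159 + 170}{-414 + \left(-25 + 2 \cdot 17^{2} + 5 \cdot 17\right)} = \frac{11}{-414 + \left(-25 + 2 \cdot 289 + 85\right)} = \frac{11}{-414 + \left(-25 + 578 + 85\right)} = \frac{11}{-414 + 638} = \frac{11}{224}$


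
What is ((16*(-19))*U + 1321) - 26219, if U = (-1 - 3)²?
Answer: -29762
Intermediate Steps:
U = 16 (U = (-4)² = 16)
((16*(-19))*U + 1321) - 26219 = ((16*(-19))*16 + 1321) - 26219 = (-304*16 + 1321) - 26219 = (-4864 + 1321) - 26219 = -3543 - 26219 = -29762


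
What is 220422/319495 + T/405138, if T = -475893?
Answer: -20914701933/43146521770 ≈ -0.48474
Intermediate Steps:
220422/319495 + T/405138 = 220422/319495 - 475893/405138 = 220422*(1/319495) - 475893*1/405138 = 220422/319495 - 158631/135046 = -20914701933/43146521770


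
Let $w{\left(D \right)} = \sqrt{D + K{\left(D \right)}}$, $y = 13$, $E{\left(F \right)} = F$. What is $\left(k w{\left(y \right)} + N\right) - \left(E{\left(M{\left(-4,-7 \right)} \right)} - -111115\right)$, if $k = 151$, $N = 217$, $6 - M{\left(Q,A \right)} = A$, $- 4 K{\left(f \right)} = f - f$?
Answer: $-110911 + 151 \sqrt{13} \approx -1.1037 \cdot 10^{5}$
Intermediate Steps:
$K{\left(f \right)} = 0$ ($K{\left(f \right)} = - \frac{f - f}{4} = \left(- \frac{1}{4}\right) 0 = 0$)
$M{\left(Q,A \right)} = 6 - A$
$w{\left(D \right)} = \sqrt{D}$ ($w{\left(D \right)} = \sqrt{D + 0} = \sqrt{D}$)
$\left(k w{\left(y \right)} + N\right) - \left(E{\left(M{\left(-4,-7 \right)} \right)} - -111115\right) = \left(151 \sqrt{13} + 217\right) - \left(\left(6 - -7\right) - -111115\right) = \left(217 + 151 \sqrt{13}\right) - \left(\left(6 + 7\right) + 111115\right) = \left(217 + 151 \sqrt{13}\right) - \left(13 + 111115\right) = \left(217 + 151 \sqrt{13}\right) - 111128 = -110911 + 151 \sqrt{13}$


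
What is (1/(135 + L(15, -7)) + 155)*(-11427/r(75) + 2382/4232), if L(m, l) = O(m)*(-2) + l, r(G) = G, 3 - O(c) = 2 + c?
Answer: -194175098489/8252400 ≈ -23530.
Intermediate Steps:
O(c) = 1 - c (O(c) = 3 - (2 + c) = 3 + (-2 - c) = 1 - c)
L(m, l) = -2 + l + 2*m (L(m, l) = (1 - m)*(-2) + l = (-2 + 2*m) + l = -2 + l + 2*m)
(1/(135 + L(15, -7)) + 155)*(-11427/r(75) + 2382/4232) = (1/(135 + (-2 - 7 + 2*15)) + 155)*(-11427/75 + 2382/4232) = (1/(135 + (-2 - 7 + 30)) + 155)*(-11427*1/75 + 2382*(1/4232)) = (1/(135 + 21) + 155)*(-3809/25 + 1191/2116) = (1/156 + 155)*(-8030069/52900) = (24181/156)*(-8030069/52900) = -194175098489/8252400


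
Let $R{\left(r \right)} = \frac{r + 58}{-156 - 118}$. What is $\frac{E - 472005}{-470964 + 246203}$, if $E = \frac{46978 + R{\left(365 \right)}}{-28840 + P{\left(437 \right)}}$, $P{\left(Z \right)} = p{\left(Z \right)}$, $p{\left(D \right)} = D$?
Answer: $\frac{85426859713}{40678719794} \approx 2.1$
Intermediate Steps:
$P{\left(Z \right)} = Z$
$R{\left(r \right)} = - \frac{29}{137} - \frac{r}{274}$ ($R{\left(r \right)} = \frac{58 + r}{-274} = \left(58 + r\right) \left(- \frac{1}{274}\right) = - \frac{29}{137} - \frac{r}{274}$)
$E = - \frac{12871549}{7782422}$ ($E = \frac{46978 - \frac{423}{274}}{-28840 + 437} = \frac{46978 - \frac{423}{274}}{-28403} = \left(46978 - \frac{423}{274}\right) \left(- \frac{1}{28403}\right) = \frac{12871549}{274} \left(- \frac{1}{28403}\right) = - \frac{12871549}{7782422} \approx -1.6539$)
$\frac{E - 472005}{-470964 + 246203} = \frac{- \frac{12871549}{7782422} - 472005}{-470964 + 246203} = - \frac{3673354967659}{7782422 \left(-224761\right)} = \left(- \frac{3673354967659}{7782422}\right) \left(- \frac{1}{224761}\right) = \frac{85426859713}{40678719794}$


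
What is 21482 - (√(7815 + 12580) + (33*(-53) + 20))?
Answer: 23211 - √20395 ≈ 23068.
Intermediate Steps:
21482 - (√(7815 + 12580) + (33*(-53) + 20)) = 21482 - (√20395 + (-1749 + 20)) = 21482 - (√20395 - 1729) = 21482 - (-1729 + √20395) = 21482 + (1729 - √20395) = 23211 - √20395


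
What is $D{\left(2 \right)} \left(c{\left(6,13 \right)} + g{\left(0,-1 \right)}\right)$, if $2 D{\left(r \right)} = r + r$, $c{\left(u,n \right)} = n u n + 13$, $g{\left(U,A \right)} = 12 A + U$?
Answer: $2030$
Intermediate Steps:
$g{\left(U,A \right)} = U + 12 A$
$c{\left(u,n \right)} = 13 + u n^{2}$ ($c{\left(u,n \right)} = u n^{2} + 13 = 13 + u n^{2}$)
$D{\left(r \right)} = r$ ($D{\left(r \right)} = \frac{r + r}{2} = \frac{2 r}{2} = r$)
$D{\left(2 \right)} \left(c{\left(6,13 \right)} + g{\left(0,-1 \right)}\right) = 2 \left(\left(13 + 6 \cdot 13^{2}\right) + \left(0 + 12 \left(-1\right)\right)\right) = 2 \left(\left(13 + 6 \cdot 169\right) + \left(0 - 12\right)\right) = 2 \left(\left(13 + 1014\right) - 12\right) = 2 \left(1027 - 12\right) = 2 \cdot 1015 = 2030$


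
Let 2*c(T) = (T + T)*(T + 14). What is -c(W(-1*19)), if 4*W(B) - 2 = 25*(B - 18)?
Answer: -800241/16 ≈ -50015.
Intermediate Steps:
W(B) = -112 + 25*B/4 (W(B) = ½ + (25*(B - 18))/4 = ½ + (25*(-18 + B))/4 = ½ + (-450 + 25*B)/4 = ½ + (-225/2 + 25*B/4) = -112 + 25*B/4)
c(T) = T*(14 + T) (c(T) = ((T + T)*(T + 14))/2 = ((2*T)*(14 + T))/2 = (2*T*(14 + T))/2 = T*(14 + T))
-c(W(-1*19)) = -(-112 + 25*(-1*19)/4)*(14 + (-112 + 25*(-1*19)/4)) = -(-112 + (25/4)*(-19))*(14 + (-112 + (25/4)*(-19))) = -(-112 - 475/4)*(14 + (-112 - 475/4)) = -(-923)*(14 - 923/4)/4 = -(-923)*(-867)/(4*4) = -1*800241/16 = -800241/16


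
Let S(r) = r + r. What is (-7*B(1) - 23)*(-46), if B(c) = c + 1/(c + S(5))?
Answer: 15502/11 ≈ 1409.3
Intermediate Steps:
S(r) = 2*r
B(c) = c + 1/(10 + c) (B(c) = c + 1/(c + 2*5) = c + 1/(c + 10) = c + 1/(10 + c))
(-7*B(1) - 23)*(-46) = (-7*(1 + 1² + 10*1)/(10 + 1) - 23)*(-46) = (-7*(1 + 1 + 10)/11 - 23)*(-46) = (-7*12/11 - 23)*(-46) = (-84/11 - 23)*(-46) = -337/11*(-46) = 15502/11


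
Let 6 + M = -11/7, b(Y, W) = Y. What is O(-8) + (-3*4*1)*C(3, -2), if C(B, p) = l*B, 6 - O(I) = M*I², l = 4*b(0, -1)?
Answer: 3434/7 ≈ 490.57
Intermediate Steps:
l = 0 (l = 4*0 = 0)
M = -53/7 (M = -6 - 11/7 = -53/7 ≈ -7.5714)
O(I) = 6 + 53*I²/7 (O(I) = 6 - (-53)*I²/7 = 6 + 53*I²/7)
C(B, p) = 0 (C(B, p) = 0*B = 0)
O(-8) + (-3*4*1)*C(3, -2) = (6 + (53/7)*(-8)²) + (-3*4*1)*0 = (6 + (53/7)*64) - 12*1*0 = (6 + 3392/7) - 12*0 = 3434/7 + 0 = 3434/7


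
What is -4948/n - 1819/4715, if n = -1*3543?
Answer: 16885103/16705245 ≈ 1.0108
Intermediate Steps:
n = -3543
-4948/n - 1819/4715 = -4948/(-3543) - 1819/4715 = -4948*(-1/3543) - 1819*1/4715 = 4948/3543 - 1819/4715 = 16885103/16705245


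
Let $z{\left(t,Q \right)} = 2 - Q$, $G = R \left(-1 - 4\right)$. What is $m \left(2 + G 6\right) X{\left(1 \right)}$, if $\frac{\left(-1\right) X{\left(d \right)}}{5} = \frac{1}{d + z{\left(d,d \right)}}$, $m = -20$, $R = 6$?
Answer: $-8900$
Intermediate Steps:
$G = -30$ ($G = 6 \left(-1 - 4\right) = 6 \left(-5\right) = -30$)
$X{\left(d \right)} = - \frac{5}{2}$ ($X{\left(d \right)} = - \frac{5}{d - \left(-2 + d\right)} = - \frac{5}{2}$)
$m \left(2 + G 6\right) X{\left(1 \right)} = - 20 \left(2 - 180\right) \left(- \frac{5}{2}\right) = \left(-20\right) \left(-178\right) \left(- \frac{5}{2}\right) = 3560 \left(- \frac{5}{2}\right) = -8900$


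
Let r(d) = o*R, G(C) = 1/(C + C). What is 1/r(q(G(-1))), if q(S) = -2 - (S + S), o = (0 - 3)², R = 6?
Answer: 1/54 ≈ 0.018519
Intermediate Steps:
G(C) = 1/(2*C)
o = 9 (o = (-3)² = 9)
q(S) = -2 - 2*S
r(d) = 54 (r(d) = 9*6 = 54)
1/r(q(G(-1))) = 1/54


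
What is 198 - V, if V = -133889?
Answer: 134087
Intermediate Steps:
198 - V = 198 - 1*(-133889) = 198 + 133889 = 134087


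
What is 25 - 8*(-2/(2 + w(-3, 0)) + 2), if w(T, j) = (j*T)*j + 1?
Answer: 43/3 ≈ 14.333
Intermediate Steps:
w(T, j) = 1 + T*j² (w(T, j) = (T*j)*j + 1 = T*j² + 1 = 1 + T*j²)
25 - 8*(-2/(2 + w(-3, 0)) + 2) = 25 - 8*(-2/(2 + (1 - 3*0²)) + 2) = 25 - 8*(-2/(2 + (1 - 3*0)) + 2) = 25 - 8*(-2/(2 + (1 + 0)) + 2) = 25 - 8*(-2/(2 + 1) + 2) = 25 - 8*(-2/3 + 2) = 25 - 8*(-2*⅓ + 2) = 25 - 8*(-⅔ + 2) = 25 - 8*4/3 = 25 - 32/3 = 43/3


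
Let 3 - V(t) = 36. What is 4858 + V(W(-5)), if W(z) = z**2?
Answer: 4825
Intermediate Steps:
V(t) = -33 (V(t) = 3 - 1*36 = 3 - 36 = -33)
4858 + V(W(-5)) = 4858 - 33 = 4825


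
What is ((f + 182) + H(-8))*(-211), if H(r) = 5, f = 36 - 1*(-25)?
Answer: -52328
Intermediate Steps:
f = 61 (f = 36 + 25 = 61)
((f + 182) + H(-8))*(-211) = ((61 + 182) + 5)*(-211) = (243 + 5)*(-211) = 248*(-211) = -52328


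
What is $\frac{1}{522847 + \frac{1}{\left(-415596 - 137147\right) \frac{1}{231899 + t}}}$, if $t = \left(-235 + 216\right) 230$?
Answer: $\frac{552743}{288999791792} \approx 1.9126 \cdot 10^{-6}$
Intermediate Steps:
$t = -4370$ ($t = \left(-19\right) 230 = -4370$)
$\frac{1}{522847 + \frac{1}{\left(-415596 - 137147\right) \frac{1}{231899 + t}}} = \frac{1}{522847 + \frac{1}{\left(-415596 - 137147\right) \frac{1}{231899 - 4370}}} = \frac{1}{522847 + \frac{1}{\left(-552743\right) \frac{1}{227529}}} = \frac{1}{522847 + \frac{1}{- \frac{552743}{227529}}} = \frac{1}{522847 - \frac{227529}{552743}} = \frac{1}{\frac{288999791792}{552743}} = \frac{552743}{288999791792}$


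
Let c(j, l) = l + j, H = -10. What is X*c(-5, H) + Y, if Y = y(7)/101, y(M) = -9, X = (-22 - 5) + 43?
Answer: -24249/101 ≈ -240.09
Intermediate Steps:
X = 16 (X = -27 + 43 = 16)
c(j, l) = j + l
Y = -9/101 ≈ -0.089109
X*c(-5, H) + Y = 16*(-5 - 10) - 9/101 = 16*(-15) - 9/101 = -240 - 9/101 = -24249/101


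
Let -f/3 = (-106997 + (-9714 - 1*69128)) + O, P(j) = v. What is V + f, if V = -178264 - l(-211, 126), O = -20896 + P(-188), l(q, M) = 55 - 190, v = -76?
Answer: 442304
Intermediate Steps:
P(j) = -76
l(q, M) = -135
O = -20972 (O = -20896 - 76 = -20972)
V = -178129 (V = -178264 - 1*(-135) = -178264 + 135 = -178129)
f = 620433 (f = -3*((-106997 + (-9714 - 1*69128)) - 20972) = -3*((-106997 + (-9714 - 69128)) - 20972) = -3*((-106997 - 78842) - 20972) = -3*(-185839 - 20972) = -3*(-206811) = 620433)
V + f = -178129 + 620433 = 442304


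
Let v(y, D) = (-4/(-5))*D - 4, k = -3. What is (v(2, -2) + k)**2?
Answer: 1849/25 ≈ 73.960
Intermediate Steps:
v(y, D) = -4 + 4*D/5 (v(y, D) = (-4*(-1/5))*D - 4 = 4*D/5 - 4 = -4 + 4*D/5)
(v(2, -2) + k)**2 = ((-4 + (4/5)*(-2)) - 3)**2 = ((-4 - 8/5) - 3)**2 = (-28/5 - 3)**2 = (-43/5)**2 = 1849/25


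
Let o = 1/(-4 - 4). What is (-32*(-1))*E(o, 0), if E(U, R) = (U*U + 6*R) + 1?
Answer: 65/2 ≈ 32.500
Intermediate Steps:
o = -1/8 (o = 1/(-8) = -1/8 ≈ -0.12500)
E(U, R) = 1 + U**2 + 6*R (E(U, R) = (U**2 + 6*R) + 1 = 1 + U**2 + 6*R)
(-32*(-1))*E(o, 0) = (-32*(-1))*(1 + (-1/8)**2 + 6*0) = 32*(1 + 1/64 + 0) = 32*(65/64) = 65/2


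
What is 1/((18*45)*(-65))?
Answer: -1/52650 ≈ -1.8993e-5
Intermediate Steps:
1/((18*45)*(-65)) = 1/(810*(-65)) = 1/(-52650) = -1/52650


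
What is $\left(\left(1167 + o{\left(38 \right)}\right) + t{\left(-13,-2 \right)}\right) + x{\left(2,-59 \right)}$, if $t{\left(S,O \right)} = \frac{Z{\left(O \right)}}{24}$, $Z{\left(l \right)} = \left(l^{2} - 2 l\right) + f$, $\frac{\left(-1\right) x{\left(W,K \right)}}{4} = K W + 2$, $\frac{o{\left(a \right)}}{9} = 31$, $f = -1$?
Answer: $\frac{45847}{24} \approx 1910.3$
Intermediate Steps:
$o{\left(a \right)} = 279$ ($o{\left(a \right)} = 9 \cdot 31 = 279$)
$x{\left(W,K \right)} = -8 - 4 K W$ ($x{\left(W,K \right)} = - 4 \left(K W + 2\right) = - 4 \left(2 + K W\right) = -8 - 4 K W$)
$Z{\left(l \right)} = -1 + l^{2} - 2 l$ ($Z{\left(l \right)} = \left(l^{2} - 2 l\right) - 1 = -1 + l^{2} - 2 l$)
$t{\left(S,O \right)} = - \frac{1}{24} - \frac{O}{12} + \frac{O^{2}}{24}$ ($t{\left(S,O \right)} = \frac{-1 + O^{2} - 2 O}{24} = \left(-1 + O^{2} - 2 O\right) \frac{1}{24} = - \frac{1}{24} - \frac{O}{12} + \frac{O^{2}}{24}$)
$\left(\left(1167 + o{\left(38 \right)}\right) + t{\left(-13,-2 \right)}\right) + x{\left(2,-59 \right)} = \left(\left(1167 + 279\right) - \left(- \frac{1}{8} - \frac{1}{6}\right)\right) - \left(8 - 472\right) = \left(1446 + \left(- \frac{1}{24} + \frac{1}{6} + \frac{1}{24} \cdot 4\right)\right) + \left(-8 + 472\right) = \left(1446 + \left(- \frac{1}{24} + \frac{1}{6} + \frac{1}{6}\right)\right) + 464 = \left(1446 + \frac{7}{24}\right) + 464 = \frac{34711}{24} + 464 = \frac{45847}{24}$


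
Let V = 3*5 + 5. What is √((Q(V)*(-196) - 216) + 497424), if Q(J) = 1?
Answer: 2*√124253 ≈ 704.99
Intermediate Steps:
V = 20 (V = 15 + 5 = 20)
√((Q(V)*(-196) - 216) + 497424) = √((1*(-196) - 216) + 497424) = √((-196 - 216) + 497424) = √(-412 + 497424) = √497012 = 2*√124253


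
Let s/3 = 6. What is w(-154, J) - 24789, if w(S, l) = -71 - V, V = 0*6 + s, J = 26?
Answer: -24878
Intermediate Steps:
s = 18 (s = 3*6 = 18)
V = 18 (V = 0*6 + 18 = 0 + 18 = 18)
w(S, l) = -89 (w(S, l) = -71 - 1*18 = -71 - 18 = -89)
w(-154, J) - 24789 = -89 - 24789 = -24878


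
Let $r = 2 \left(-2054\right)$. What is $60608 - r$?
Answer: $64716$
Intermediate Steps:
$r = -4108$
$60608 - r = 60608 - -4108 = 60608 + 4108 = 64716$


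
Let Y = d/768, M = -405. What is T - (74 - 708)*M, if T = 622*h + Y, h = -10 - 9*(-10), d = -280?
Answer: -19872995/96 ≈ -2.0701e+5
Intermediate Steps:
Y = -35/96 (Y = -280/768 = -280*1/768 = -35/96 ≈ -0.36458)
h = 80 (h = -10 + 90 = 80)
T = 4776925/96 (T = 622*80 - 35/96 = 49760 - 35/96 = 4776925/96 ≈ 49760.)
T - (74 - 708)*M = 4776925/96 - (74 - 708)*(-405) = 4776925/96 - (-634)*(-405) = 4776925/96 - 1*256770 = 4776925/96 - 256770 = -19872995/96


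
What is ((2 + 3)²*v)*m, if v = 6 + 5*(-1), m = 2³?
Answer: 200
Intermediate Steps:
m = 8
v = 1 (v = 6 - 5 = 1)
((2 + 3)²*v)*m = ((2 + 3)²*1)*8 = (5²*1)*8 = (25*1)*8 = 25*8 = 200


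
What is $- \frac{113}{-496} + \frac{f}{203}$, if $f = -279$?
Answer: $- \frac{115445}{100688} \approx -1.1466$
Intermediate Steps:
$- \frac{113}{-496} + \frac{f}{203} = - \frac{113}{-496} - \frac{279}{203} = \left(-113\right) \left(- \frac{1}{496}\right) - \frac{279}{203} = \frac{113}{496} - \frac{279}{203} = - \frac{115445}{100688}$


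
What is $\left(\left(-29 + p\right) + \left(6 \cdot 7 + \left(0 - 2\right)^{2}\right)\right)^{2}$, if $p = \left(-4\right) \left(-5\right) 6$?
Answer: $18769$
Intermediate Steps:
$p = 120$ ($p = 20 \cdot 6 = 120$)
$\left(\left(-29 + p\right) + \left(6 \cdot 7 + \left(0 - 2\right)^{2}\right)\right)^{2} = \left(\left(-29 + 120\right) + \left(6 \cdot 7 + \left(0 - 2\right)^{2}\right)\right)^{2} = \left(91 + \left(42 + \left(-2\right)^{2}\right)\right)^{2} = \left(91 + \left(42 + 4\right)\right)^{2} = \left(91 + 46\right)^{2} = 137^{2} = 18769$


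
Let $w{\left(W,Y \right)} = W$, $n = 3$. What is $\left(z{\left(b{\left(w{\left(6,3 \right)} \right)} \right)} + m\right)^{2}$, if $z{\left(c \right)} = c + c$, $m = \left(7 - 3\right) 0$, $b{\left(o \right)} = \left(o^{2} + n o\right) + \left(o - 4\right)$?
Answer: $12544$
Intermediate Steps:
$b{\left(o \right)} = -4 + o^{2} + 4 o$ ($b{\left(o \right)} = \left(o^{2} + 3 o\right) + \left(o - 4\right) = \left(o^{2} + 3 o\right) + \left(-4 + o\right) = -4 + o^{2} + 4 o$)
$m = 0$ ($m = 4 \cdot 0 = 0$)
$z{\left(c \right)} = 2 c$
$\left(z{\left(b{\left(w{\left(6,3 \right)} \right)} \right)} + m\right)^{2} = \left(2 \left(-4 + 6^{2} + 4 \cdot 6\right) + 0\right)^{2} = \left(2 \left(-4 + 36 + 24\right) + 0\right)^{2} = \left(2 \cdot 56 + 0\right)^{2} = \left(112 + 0\right)^{2} = 112^{2} = 12544$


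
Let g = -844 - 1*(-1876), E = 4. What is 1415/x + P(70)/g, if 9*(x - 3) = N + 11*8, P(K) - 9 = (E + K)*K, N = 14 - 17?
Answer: 1715461/14448 ≈ 118.73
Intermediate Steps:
g = 1032 (g = -844 + 1876 = 1032)
N = -3
P(K) = 9 + K*(4 + K) (P(K) = 9 + (4 + K)*K = 9 + K*(4 + K))
x = 112/9 (x = 3 + (-3 + 11*8)/9 = 3 + (-3 + 88)/9 = 3 + (⅑)*85 = 3 + 85/9 = 112/9 ≈ 12.444)
1415/x + P(70)/g = 1415/(112/9) + (9 + 70² + 4*70)/1032 = 1415*(9/112) + (9 + 4900 + 280)*(1/1032) = 12735/112 + 5189*(1/1032) = 12735/112 + 5189/1032 = 1715461/14448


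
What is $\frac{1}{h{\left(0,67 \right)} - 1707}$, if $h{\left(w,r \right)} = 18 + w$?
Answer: $- \frac{1}{1689} \approx -0.00059207$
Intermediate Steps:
$\frac{1}{h{\left(0,67 \right)} - 1707} = \frac{1}{\left(18 + 0\right) - 1707} = \frac{1}{18 - 1707} = \frac{1}{-1689} = - \frac{1}{1689}$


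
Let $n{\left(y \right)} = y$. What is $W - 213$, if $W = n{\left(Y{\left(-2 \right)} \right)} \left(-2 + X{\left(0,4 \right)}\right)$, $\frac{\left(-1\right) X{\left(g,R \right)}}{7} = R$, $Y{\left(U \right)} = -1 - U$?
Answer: $-243$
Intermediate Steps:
$X{\left(g,R \right)} = - 7 R$
$W = -30$ ($W = \left(-1 - -2\right) \left(-2 - 28\right) = \left(-1 + 2\right) \left(-2 - 28\right) = 1 \left(-30\right) = -30$)
$W - 213 = -30 - 213 = -243$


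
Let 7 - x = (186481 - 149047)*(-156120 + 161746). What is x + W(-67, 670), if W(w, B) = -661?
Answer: -210604338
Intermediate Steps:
x = -210603677 (x = 7 - (186481 - 149047)*(-156120 + 161746) = 7 - 37434*5626 = 7 - 1*210603684 = 7 - 210603684 = -210603677)
x + W(-67, 670) = -210603677 - 661 = -210604338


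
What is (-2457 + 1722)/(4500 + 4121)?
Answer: -735/8621 ≈ -0.085257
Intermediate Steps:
(-2457 + 1722)/(4500 + 4121) = -735/8621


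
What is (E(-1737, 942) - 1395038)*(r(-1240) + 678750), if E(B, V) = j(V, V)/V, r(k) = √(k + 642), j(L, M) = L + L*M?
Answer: -946241981250 - 1394095*I*√598 ≈ -9.4624e+11 - 3.4091e+7*I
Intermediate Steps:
r(k) = √(642 + k)
E(B, V) = 1 + V (E(B, V) = (V*(1 + V))/V = 1 + V)
(E(-1737, 942) - 1395038)*(r(-1240) + 678750) = ((1 + 942) - 1395038)*(√(642 - 1240) + 678750) = (943 - 1395038)*(√(-598) + 678750) = -1394095*(I*√598 + 678750) = -1394095*(678750 + I*√598) = -946241981250 - 1394095*I*√598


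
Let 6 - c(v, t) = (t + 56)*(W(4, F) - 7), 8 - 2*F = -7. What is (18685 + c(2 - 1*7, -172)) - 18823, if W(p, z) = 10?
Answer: 216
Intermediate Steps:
F = 15/2 (F = 4 - 1/2*(-7) = 4 + 7/2 = 15/2 ≈ 7.5000)
c(v, t) = -162 - 3*t (c(v, t) = 6 - (t + 56)*(10 - 7) = 6 - (56 + t)*3 = 6 - (168 + 3*t) = 6 + (-168 - 3*t) = -162 - 3*t)
(18685 + c(2 - 1*7, -172)) - 18823 = (18685 + (-162 - 3*(-172))) - 18823 = (18685 + (-162 + 516)) - 18823 = (18685 + 354) - 18823 = 19039 - 18823 = 216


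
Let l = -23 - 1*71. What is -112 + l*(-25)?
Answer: 2238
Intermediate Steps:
l = -94 (l = -23 - 71 = -94)
-112 + l*(-25) = -112 - 94*(-25) = -112 + 2350 = 2238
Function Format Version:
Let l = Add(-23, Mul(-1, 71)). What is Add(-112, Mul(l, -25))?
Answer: 2238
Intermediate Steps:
l = -94 (l = Add(-23, -71) = -94)
Add(-112, Mul(l, -25)) = Add(-112, Mul(-94, -25)) = Add(-112, 2350) = 2238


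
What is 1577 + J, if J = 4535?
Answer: 6112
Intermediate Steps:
1577 + J = 1577 + 4535 = 6112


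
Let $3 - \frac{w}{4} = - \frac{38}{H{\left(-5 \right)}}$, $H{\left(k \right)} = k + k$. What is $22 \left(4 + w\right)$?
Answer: $\frac{88}{5} \approx 17.6$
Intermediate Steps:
$H{\left(k \right)} = 2 k$
$w = - \frac{16}{5}$ ($w = 12 - 4 \left(- \frac{38}{2 \left(-5\right)}\right) = 12 - 4 \left(- \frac{38}{-10}\right) = 12 - 4 \left(\left(-38\right) \left(- \frac{1}{10}\right)\right) = 12 - \frac{76}{5} = - \frac{16}{5} \approx -3.2$)
$22 \left(4 + w\right) = 22 \left(4 - \frac{16}{5}\right) = 22 \cdot \frac{4}{5} = \frac{88}{5}$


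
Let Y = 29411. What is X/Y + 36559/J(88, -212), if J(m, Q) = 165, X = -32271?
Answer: 1069912034/4852815 ≈ 220.47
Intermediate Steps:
X/Y + 36559/J(88, -212) = -32271/29411 + 36559/165 = 1069912034/4852815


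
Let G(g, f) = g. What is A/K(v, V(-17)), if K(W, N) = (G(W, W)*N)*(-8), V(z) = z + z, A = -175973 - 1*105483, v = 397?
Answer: -17591/6749 ≈ -2.6065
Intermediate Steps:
A = -281456 (A = -175973 - 105483 = -281456)
V(z) = 2*z
K(W, N) = -8*N*W (K(W, N) = (W*N)*(-8) = (N*W)*(-8) = -8*N*W)
A/K(v, V(-17)) = -281456/((-8*2*(-17)*397)) = -281456/((-8*(-34)*397)) = -281456/107984 = -281456*1/107984 = -17591/6749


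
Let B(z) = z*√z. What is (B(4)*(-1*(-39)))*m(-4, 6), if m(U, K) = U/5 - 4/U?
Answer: 312/5 ≈ 62.400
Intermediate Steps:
B(z) = z^(3/2)
m(U, K) = -4/U + U/5 (m(U, K) = U*(⅕) - 4/U = U/5 - 4/U = -4/U + U/5)
(B(4)*(-1*(-39)))*m(-4, 6) = (4^(3/2)*(-1*(-39)))*(-4/(-4) + (⅕)*(-4)) = (8*39)*(-4*(-¼) - ⅘) = 312*(1 - ⅘) = 312*(⅕) = 312/5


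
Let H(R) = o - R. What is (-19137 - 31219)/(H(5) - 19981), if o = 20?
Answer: 25178/9983 ≈ 2.5221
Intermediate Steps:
H(R) = 20 - R
(-19137 - 31219)/(H(5) - 19981) = (-19137 - 31219)/((20 - 1*5) - 19981) = -50356/((20 - 5) - 19981) = -50356/(15 - 19981) = -50356/(-19966) = -50356*(-1/19966) = 25178/9983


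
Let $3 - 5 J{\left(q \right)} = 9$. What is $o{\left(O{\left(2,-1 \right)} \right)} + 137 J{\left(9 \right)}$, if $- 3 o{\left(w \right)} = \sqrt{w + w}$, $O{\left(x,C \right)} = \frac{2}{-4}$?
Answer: $- \frac{822}{5} - \frac{i}{3} \approx -164.4 - 0.33333 i$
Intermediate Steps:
$J{\left(q \right)} = - \frac{6}{5}$ ($J{\left(q \right)} = \frac{3}{5} - \frac{9}{5} = - \frac{6}{5}$)
$O{\left(x,C \right)} = - \frac{1}{2}$ ($O{\left(x,C \right)} = 2 \left(- \frac{1}{4}\right) = - \frac{1}{2}$)
$o{\left(w \right)} = - \frac{\sqrt{2} \sqrt{w}}{3}$ ($o{\left(w \right)} = - \frac{\sqrt{w + w}}{3} = - \frac{\sqrt{2 w}}{3} = - \frac{\sqrt{2} \sqrt{w}}{3}$)
$o{\left(O{\left(2,-1 \right)} \right)} + 137 J{\left(9 \right)} = - \frac{\sqrt{2} \sqrt{- \frac{1}{2}}}{3} + 137 \left(- \frac{6}{5}\right) = - \frac{\sqrt{2} \frac{i \sqrt{2}}{2}}{3} - \frac{822}{5} = - \frac{i}{3} - \frac{822}{5} = - \frac{822}{5} - \frac{i}{3}$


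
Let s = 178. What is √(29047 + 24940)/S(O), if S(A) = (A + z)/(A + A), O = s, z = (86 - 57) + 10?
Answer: 356*√53987/217 ≈ 381.18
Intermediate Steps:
z = 39 (z = 29 + 10 = 39)
O = 178
S(A) = (39 + A)/(2*A) (S(A) = (A + 39)/(A + A) = (39 + A)/((2*A)) = (39 + A)*(1/(2*A)) = (39 + A)/(2*A))
√(29047 + 24940)/S(O) = √(29047 + 24940)/(((½)*(39 + 178)/178)) = √53987/(((½)*(1/178)*217)) = √53987/(217/356) = √53987*(356/217) = 356*√53987/217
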